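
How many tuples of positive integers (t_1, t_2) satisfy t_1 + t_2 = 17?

Substitute t'_i = t_i - 1 (so t'_i >= 0). Then sum t'_i = 17 - 2 = 15.
Stars and bars: C(15+2-1, 2-1) = C(16,1).

Final answer: C(16,1) = 16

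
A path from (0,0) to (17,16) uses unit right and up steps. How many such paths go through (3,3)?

Paths (0,0)->(3,3): C(6,3) = 20.
Paths (3,3)->(17,16): C(27,13) = 20058300.
By multiplication principle: 20 x 20058300.

Final answer: 401166000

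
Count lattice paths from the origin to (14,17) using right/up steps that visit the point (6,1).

Paths (0,0)->(6,1): C(7,1) = 7.
Paths (6,1)->(14,17): C(24,16) = 735471.
By multiplication principle: 7 x 735471.

Final answer: 5148297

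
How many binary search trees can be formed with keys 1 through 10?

This is a standard Catalan-number count: the answer is C_n. Here n = 10.
Using C_0 = 1 and C_(k+1) = C_k x 2(2k+1)/(k+2), build up term by term: C_1=1, C_2=2, C_3=5, C_4=14, C_5=42, C_6=132, C_7=429, C_8=1430, C_9=4862, C_10=16796.

Final answer: C_{10} = 16796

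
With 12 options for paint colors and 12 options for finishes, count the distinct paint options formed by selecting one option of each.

By the multiplication principle: 12 x 12.

Final answer: 144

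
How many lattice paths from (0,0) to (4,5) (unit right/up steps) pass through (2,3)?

Paths (0,0)->(2,3): C(5,3) = 10.
Paths (2,3)->(4,5): C(4,2) = 6.
By multiplication principle: 10 x 6.

Final answer: 60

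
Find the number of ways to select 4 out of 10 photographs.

C(10,4) = 10!/(4! x 6!).

Final answer: \binom{10}{4} = 210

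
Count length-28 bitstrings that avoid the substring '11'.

A valid string ends in 0 (append to any length-(n-1) valid string) or in 01 (append to any length-(n-2) valid string), so a(n) = a(n-1) + a(n-2) with a(1)=2, a(2)=3.
Building up term by term: a(1)=2, a(2)=3, a(3)=5, a(4)=8, a(5)=13, a(6)=21, a(7)=34, a(8)=55, a(9)=89, a(10)=144, a(11)=233, a(12)=377, a(13)=610, a(14)=987, a(15)=1597, a(16)=2584, a(17)=4181, a(18)=6765, a(19)=10946, a(20)=17711, a(21)=28657, a(22)=46368, a(23)=75025, a(24)=121393, a(25)=196418, a(26)=317811, a(27)=514229, a(28)=832040.

Final answer: 832040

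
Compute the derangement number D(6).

Derangements satisfy D(n) = (n-1)(D(n-1) + D(n-2)), starting from D(0)=1, D(1)=0.
D(2) = 1 x (0 + 1) = 1
D(3) = 2 x (1 + 0) = 2
D(4) = 3 x (2 + 1) = 9
D(5) = 4 x (9 + 2) = 44
D(6) = 5 x (D(5) + D(4)) = 5 x (44 + 9)

Final answer: D(6) = 265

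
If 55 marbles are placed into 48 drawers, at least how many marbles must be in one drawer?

By the pigeonhole principle: ceiling(55/48).

Final answer: 2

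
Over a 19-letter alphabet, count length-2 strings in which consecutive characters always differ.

Let g(n) count such strings. g(1) = 19, and each valid string of length n-1 extends in 18 ways (any symbol but the last), so g(n) = 18 g(n-1).
Total: g(2) = 19 x 18^1.

Final answer: 19 x 18^{1} = 342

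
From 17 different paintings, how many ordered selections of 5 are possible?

P(17,5) = 17!/(17-5)! = 17!/12!.

Final answer: P(17,5) = 742560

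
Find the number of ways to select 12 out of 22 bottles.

C(22,12) = 22!/(12! x 10!).

Final answer: \binom{22}{12} = 646646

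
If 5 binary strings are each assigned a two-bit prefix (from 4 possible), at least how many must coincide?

There are 4 possible values for two-bit prefix. With 5 binary strings and 4 categories, by pigeonhole: ceiling(5/4).

Final answer: 2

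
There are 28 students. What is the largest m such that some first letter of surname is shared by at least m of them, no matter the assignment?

There are 26 possible values for first letter of surname. With 28 students and 26 categories, by pigeonhole: ceiling(28/26).

Final answer: 2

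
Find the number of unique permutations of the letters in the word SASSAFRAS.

Letters (A:3, F:1, R:1, S:4). Total letters: 9.
Permutations = 9!/(4! x 3!).

Final answer: 2520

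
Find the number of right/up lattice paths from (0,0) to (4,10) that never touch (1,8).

Total paths to (4,10): C(14,10) = 1001.
Paths through (1,8): C(9,8) x C(5,2) = 90.
Avoiding (1,8): 1001 - 90.

Final answer: 911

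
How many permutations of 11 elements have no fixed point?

D(n) = (n-1)(D(n-1) + D(n-2)), D(0)=1, D(1)=0.
D(2) = 1 x (0 + 1) = 1
D(3) = 2 x (1 + 0) = 2
D(4) = 3 x (2 + 1) = 9
D(5) = 4 x (9 + 2) = 44
D(6) = 5 x (44 + 9) = 265
D(7) = 6 x (265 + 44) = 1854
D(8) = 7 x (1854 + 265) = 14833
D(9) = 8 x (14833 + 1854) = 133496
D(10) = 9 x (133496 + 14833) = 1334961
D(11) = 10 x (D(10) + D(9)) = 10 x (1334961 + 133496)

Final answer: D(11) = 14684570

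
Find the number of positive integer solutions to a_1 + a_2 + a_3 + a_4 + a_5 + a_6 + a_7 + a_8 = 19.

Substitute a'_i = a_i - 1 (so a'_i >= 0). Then sum a'_i = 19 - 8 = 11.
Stars and bars: C(11+8-1, 8-1) = C(18,7).

Final answer: C(18,7) = 31824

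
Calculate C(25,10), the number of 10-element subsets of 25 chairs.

C(25,10) = 25!/(10! x 15!).

Final answer: \binom{25}{10} = 3268760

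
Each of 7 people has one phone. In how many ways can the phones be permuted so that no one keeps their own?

Derangements satisfy D(n) = (n-1)(D(n-1) + D(n-2)), starting from D(0)=1, D(1)=0.
D(2) = 1 x (0 + 1) = 1
D(3) = 2 x (1 + 0) = 2
D(4) = 3 x (2 + 1) = 9
D(5) = 4 x (9 + 2) = 44
D(6) = 5 x (44 + 9) = 265
D(7) = 6 x (D(6) + D(5)) = 6 x (265 + 44)

Final answer: D(7) = 1854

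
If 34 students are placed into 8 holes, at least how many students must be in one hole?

By the pigeonhole principle: ceiling(34/8).

Final answer: 5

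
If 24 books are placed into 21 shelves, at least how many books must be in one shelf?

By the pigeonhole principle: ceiling(24/21).

Final answer: 2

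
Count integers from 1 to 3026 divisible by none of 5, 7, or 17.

|div by 5|=605, |div by 7|=432, |div by 17|=178.
|div by 5&7|=86, |div by 5&17|=35, |div by 7&17|=25, |div by all|=5.
By inclusion-exclusion, divisible by at least one: 605+432+178-86-35-25+5 = 1074.
Not divisible by any: 3026 - 1074.

Final answer: 1952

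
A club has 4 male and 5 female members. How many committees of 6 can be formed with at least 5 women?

Sum over valid woman counts:
C(5,5)C(4,1).

Final answer: 4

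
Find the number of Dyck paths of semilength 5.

Total monotonic paths to (5,5): C(10,5) = 252.
A path is bad iff it touches y = x + 1; reflecting its initial segment maps bad paths bijectively onto all paths to (4,6), of which there are C(10,6) = 210.
Valid Dyck paths: 252 - 210.
(Equivalently, C_{5} = C(10,5)/6 = 252/6.)

Final answer: C_{5} = 42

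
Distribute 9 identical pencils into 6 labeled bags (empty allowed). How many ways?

Stars and bars: C(n+k-1, k-1) = C(14,5).

Final answer: C(14,5) = 2002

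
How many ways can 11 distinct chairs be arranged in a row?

The number of ways to arrange 11 distinct objects is 11!.

Final answer: 11! = 39916800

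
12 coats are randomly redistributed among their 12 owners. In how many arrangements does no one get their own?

D(n) = (n-1)(D(n-1) + D(n-2)), D(0)=1, D(1)=0.
D(2) = 1 x (0 + 1) = 1
D(3) = 2 x (1 + 0) = 2
D(4) = 3 x (2 + 1) = 9
D(5) = 4 x (9 + 2) = 44
D(6) = 5 x (44 + 9) = 265
D(7) = 6 x (265 + 44) = 1854
D(8) = 7 x (1854 + 265) = 14833
D(9) = 8 x (14833 + 1854) = 133496
D(10) = 9 x (133496 + 14833) = 1334961
D(11) = 10 x (1334961 + 133496) = 14684570
D(12) = 11 x (D(11) + D(10)) = 11 x (14684570 + 1334961)

Final answer: D(12) = 176214841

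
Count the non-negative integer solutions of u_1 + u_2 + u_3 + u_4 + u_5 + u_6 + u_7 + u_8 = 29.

Stars and bars with 29 stars and 7 bars:
C(29+8-1, 8-1) = C(36,7).

Final answer: C(36,7) = 8347680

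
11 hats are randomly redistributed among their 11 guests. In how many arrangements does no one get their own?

Derangements satisfy D(n) = (n-1)(D(n-1) + D(n-2)), starting from D(0)=1, D(1)=0.
D(2) = 1 x (0 + 1) = 1
D(3) = 2 x (1 + 0) = 2
D(4) = 3 x (2 + 1) = 9
D(5) = 4 x (9 + 2) = 44
D(6) = 5 x (44 + 9) = 265
D(7) = 6 x (265 + 44) = 1854
D(8) = 7 x (1854 + 265) = 14833
D(9) = 8 x (14833 + 1854) = 133496
D(10) = 9 x (133496 + 14833) = 1334961
D(11) = 10 x (D(10) + D(9)) = 10 x (1334961 + 133496)

Final answer: D(11) = 14684570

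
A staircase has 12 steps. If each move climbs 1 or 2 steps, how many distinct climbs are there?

Let f(n) be the number of climbs. Removing the last move (1 or 2 steps) gives f(n) = f(n-1) + f(n-2); base cases f(1)=1, f(2)=2.
Computing successive values: f(1)=1, f(2)=2, f(3)=3, f(4)=5, f(5)=8, f(6)=13, f(7)=21, f(8)=34, f(9)=55, f(10)=89, f(11)=144, f(12)=233.

Final answer: 233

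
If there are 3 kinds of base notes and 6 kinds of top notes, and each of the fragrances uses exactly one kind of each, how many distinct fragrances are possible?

By the multiplication principle: 3 x 6.

Final answer: 18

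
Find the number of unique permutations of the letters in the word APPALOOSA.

Letters (A:3, L:1, O:2, P:2, S:1). Total letters: 9.
Permutations = 9!/(3! x 2! x 2!).

Final answer: 15120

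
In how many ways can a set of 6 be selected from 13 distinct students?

C(13,6) = 13!/(6! x (13-6)!).

Final answer: C(13,6) = 1716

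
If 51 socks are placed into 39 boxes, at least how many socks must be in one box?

By the pigeonhole principle: ceiling(51/39).

Final answer: 2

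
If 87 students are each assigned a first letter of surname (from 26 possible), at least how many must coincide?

There are 26 possible values for first letter of surname. With 87 students and 26 categories, by pigeonhole: ceiling(87/26).

Final answer: 4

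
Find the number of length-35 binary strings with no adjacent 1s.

A valid string ends in 0 (append to any length-(n-1) valid string) or in 01 (append to any length-(n-2) valid string), so a(n) = a(n-1) + a(n-2) with a(1)=2, a(2)=3.
Iterating the recurrence: a(1)=2, a(2)=3, a(3)=5, a(4)=8, a(5)=13, a(6)=21, a(7)=34, a(8)=55, a(9)=89, a(10)=144, a(11)=233, a(12)=377, a(13)=610, a(14)=987, a(15)=1597, a(16)=2584, a(17)=4181, a(18)=6765, a(19)=10946, a(20)=17711, a(21)=28657, a(22)=46368, a(23)=75025, a(24)=121393, a(25)=196418, a(26)=317811, a(27)=514229, a(28)=832040, a(29)=1346269, a(30)=2178309, a(31)=3524578, a(32)=5702887, a(33)=9227465, a(34)=14930352, a(35)=24157817.

Final answer: 24157817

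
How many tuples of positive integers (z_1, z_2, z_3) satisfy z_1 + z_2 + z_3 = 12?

Substitute z'_i = z_i - 1 (so z'_i >= 0). Then sum z'_i = 12 - 3 = 9.
Stars and bars: C(9+3-1, 3-1) = C(11,2).

Final answer: C(11,2) = 55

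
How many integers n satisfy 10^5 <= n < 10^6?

The leading digit cannot be 0 (9 options); the other 5 digits can be anything (10 options each).
Total: 9 x 10^5.

Final answer: 900000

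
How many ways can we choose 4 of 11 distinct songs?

C(11,4) = 11!/(4! x 7!).

Final answer: \binom{11}{4} = 330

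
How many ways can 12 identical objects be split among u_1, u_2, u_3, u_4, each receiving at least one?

Substitute u'_i = u_i - 1 (so u'_i >= 0). Then sum u'_i = 12 - 4 = 8.
Stars and bars: C(8+4-1, 4-1) = C(11,3).

Final answer: C(11,3) = 165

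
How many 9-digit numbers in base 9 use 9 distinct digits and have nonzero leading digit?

The leading digit has 8 choices (anything but zero); the next has 8 (anything but the first), then 7, and so on, one fewer each time.
Total: 8 x 8 x 7 x 6 x 5 x 4 x 3 x 2 x 1.

Final answer: 322560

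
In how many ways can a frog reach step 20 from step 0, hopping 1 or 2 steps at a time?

Let f(n) be the number of climbs. Removing the last move (1 or 2 steps) gives f(n) = f(n-1) + f(n-2); base cases f(1)=1, f(2)=2.
Computing successive values: f(1)=1, f(2)=2, f(3)=3, f(4)=5, f(5)=8, f(6)=13, f(7)=21, f(8)=34, f(9)=55, f(10)=89, f(11)=144, f(12)=233, f(13)=377, f(14)=610, f(15)=987, f(16)=1597, f(17)=2584, f(18)=4181, f(19)=6765, f(20)=10946.

Final answer: 10946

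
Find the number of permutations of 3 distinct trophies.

The number of ways to arrange 3 distinct objects is 3!.

Final answer: 3! = 6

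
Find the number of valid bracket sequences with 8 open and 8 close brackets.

This is a standard Catalan-number count: the answer is C_n. Here n = 8 (pairs).
Using C_0 = 1 and C_(k+1) = C_k x 2(2k+1)/(k+2), build up term by term: C_1=1, C_2=2, C_3=5, C_4=14, C_5=42, C_6=132, C_7=429, C_8=1430.

Final answer: C_{8} = 1430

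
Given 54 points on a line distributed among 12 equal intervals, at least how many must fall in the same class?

By pigeonhole with 54 objects and 12 categories: ceiling(54/12).

Final answer: 5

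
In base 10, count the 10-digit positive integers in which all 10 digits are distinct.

First digit: 9 (nonzero). Second: 9 (not first). Third: 8, etc.
Total: 9 x 9 x 8 x 7 x 6 x 5 x 4 x 3 x 2 x 1.

Final answer: 3265920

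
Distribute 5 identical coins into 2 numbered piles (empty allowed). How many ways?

Stars and bars: C(n+k-1, k-1) = C(6,1).

Final answer: C(6,1) = 6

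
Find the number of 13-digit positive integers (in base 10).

First digit: 9 choices (1-9). Each of the remaining 12 digits: 10 choices.
Total: 9 x 10^12.

Final answer: 9000000000000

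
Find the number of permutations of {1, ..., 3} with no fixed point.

Use the recurrence D(n) = (n-1)(D(n-1) + D(n-2)) with D(0)=1, D(1)=0.
Building up: D(2)=1.
D(3) = 2 x (D(2) + D(1)) = 2 x (1 + 0).

Final answer: D(3) = 2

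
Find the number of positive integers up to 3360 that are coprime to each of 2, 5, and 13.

|div by 2|=1680, |div by 5|=672, |div by 13|=258.
|div by 2&5|=336, |div by 2&13|=129, |div by 5&13|=51, |div by all|=25.
By inclusion-exclusion, divisible by at least one: 1680+672+258-336-129-51+25 = 2119.
Not divisible by any: 3360 - 2119.

Final answer: 1241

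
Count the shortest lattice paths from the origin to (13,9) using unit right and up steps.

Each path has 13 right steps and 9 up steps in some order (22 steps total).
Choose which 9 of the 22 steps are up: C(22,9).

Final answer: C(22,9) = 497420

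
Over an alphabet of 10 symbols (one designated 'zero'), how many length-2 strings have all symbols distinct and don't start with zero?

The leading digit has 9 choices (anything but zero); the next has 9 (anything but the first), then 8, and so on, one fewer each time.
Total: 9 x 9.

Final answer: 81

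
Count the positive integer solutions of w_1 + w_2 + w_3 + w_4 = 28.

Substitute w'_i = w_i - 1 (so w'_i >= 0). Then sum w'_i = 28 - 4 = 24.
Stars and bars: C(24+4-1, 4-1) = C(27,3).

Final answer: C(27,3) = 2925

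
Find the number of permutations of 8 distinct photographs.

The number of ways to arrange 8 distinct objects is 8!.

Final answer: 8! = 40320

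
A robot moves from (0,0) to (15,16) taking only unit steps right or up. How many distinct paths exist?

Each path has 15 right steps and 16 up steps in some order (31 steps total).
Choose which 16 of the 31 steps are up: C(31,16).

Final answer: C(31,16) = 300540195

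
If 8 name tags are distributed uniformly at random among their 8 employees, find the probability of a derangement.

Use the recurrence D(n) = (n-1)(D(n-1) + D(n-2)) with D(0)=1, D(1)=0.
Building up: D(2)=1, D(3)=2, D(4)=9, D(5)=44, D(6)=265, D(7)=1854, D(8)=14833.
Total arrangements: 8! = 40320.
Probability = D(8)/8! = 2119/5760.

Final answer: D(8)/8! = 14833/40320 = 0.367882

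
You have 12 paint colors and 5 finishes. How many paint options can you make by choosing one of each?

By the multiplication principle: 12 x 5.

Final answer: 60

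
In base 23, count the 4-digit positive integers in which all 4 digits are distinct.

The leading digit has 22 choices (anything but zero); the next has 22 (anything but the first), then 21, and so on, one fewer each time.
Total: 22 x 22 x 21 x 20.

Final answer: 203280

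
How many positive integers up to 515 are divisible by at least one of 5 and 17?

Multiples of 5: 103. Multiples of 17: 30. Of both (lcm=85): 6.
By inclusion-exclusion: 103 + 30 - 6.

Final answer: 127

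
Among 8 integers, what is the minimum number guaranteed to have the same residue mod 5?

There are 5 possible values for residue mod 5. With 8 integers and 5 categories, by pigeonhole: ceiling(8/5).

Final answer: 2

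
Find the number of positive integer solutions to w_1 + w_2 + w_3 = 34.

Substitute w'_i = w_i - 1 (so w'_i >= 0). Then sum w'_i = 34 - 3 = 31.
Stars and bars: C(31+3-1, 3-1) = C(33,2).

Final answer: C(33,2) = 528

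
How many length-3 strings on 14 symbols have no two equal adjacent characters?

First character: 14 choices. Each subsequent: 13 choices (must differ from the previous one).
Total: 14 x 13^2.

Final answer: 14 x 13^{2} = 2366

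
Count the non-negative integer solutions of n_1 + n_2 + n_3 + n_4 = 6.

Stars and bars with 6 stars and 3 bars:
C(6+4-1, 4-1) = C(9,3).

Final answer: C(9,3) = 84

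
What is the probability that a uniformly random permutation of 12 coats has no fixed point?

Derangements satisfy D(n) = (n-1)(D(n-1) + D(n-2)), starting from D(0)=1, D(1)=0.
Building up: D(2)=1, D(3)=2, D(4)=9, D(5)=44, D(6)=265, D(7)=1854, D(8)=14833, D(9)=133496, D(10)=1334961, D(11)=14684570, D(12)=176214841.
Total arrangements: 12! = 479001600.
Probability = D(12)/12! = 16019531/43545600.

Final answer: D(12)/12! = 176214841/479001600 = 0.367879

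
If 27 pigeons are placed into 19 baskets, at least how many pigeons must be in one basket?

By the pigeonhole principle: ceiling(27/19).

Final answer: 2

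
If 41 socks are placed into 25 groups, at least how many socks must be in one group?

By the pigeonhole principle: ceiling(41/25).

Final answer: 2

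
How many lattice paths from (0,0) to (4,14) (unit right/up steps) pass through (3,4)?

Paths (0,0)->(3,4): C(7,4) = 35.
Paths (3,4)->(4,14): C(11,10) = 11.
By multiplication principle: 35 x 11.

Final answer: 385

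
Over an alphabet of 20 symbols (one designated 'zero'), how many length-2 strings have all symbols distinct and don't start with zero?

The leading digit has 19 choices (anything but zero); the next has 19 (anything but the first), then 18, and so on, one fewer each time.
Total: 19 x 19.

Final answer: 361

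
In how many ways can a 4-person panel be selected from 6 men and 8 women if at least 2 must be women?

Sum over valid woman counts:
C(8,2)C(6,2) = 420
C(8,3)C(6,1) = 336
C(8,4)C(6,0) = 70
Total: 420 + 336 + 70.

Final answer: 826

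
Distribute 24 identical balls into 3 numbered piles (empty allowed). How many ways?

Stars and bars: C(n+k-1, k-1) = C(26,2).

Final answer: C(26,2) = 325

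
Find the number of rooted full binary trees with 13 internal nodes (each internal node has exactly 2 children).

This is counted by the nth Catalan number C_n. Here n = 13.
C_n = C(2n,n) - C(2n,n+1), so C_{13} = C(26,13) - C(26,14) = 10400600 - 9657700.

Final answer: C_{13} = 742900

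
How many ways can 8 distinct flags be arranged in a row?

The number of ways to arrange 8 distinct objects is 8!.

Final answer: 8! = 40320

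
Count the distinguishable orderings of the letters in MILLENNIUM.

Letters (E:1, I:2, L:2, M:2, N:2, U:1). Total letters: 10.
Permutations = 10!/(2! x 2! x 2! x 2!).

Final answer: 226800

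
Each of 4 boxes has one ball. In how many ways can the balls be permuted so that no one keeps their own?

Use the recurrence D(n) = (n-1)(D(n-1) + D(n-2)) with D(0)=1, D(1)=0.
D(2) = 1 x (0 + 1) = 1
D(3) = 2 x (1 + 0) = 2
D(4) = 3 x (D(3) + D(2)) = 3 x (2 + 1)

Final answer: D(4) = 9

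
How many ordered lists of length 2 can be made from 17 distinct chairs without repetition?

P(17,2) = 17!/(17-2)! = 17!/15!.

Final answer: P(17,2) = 272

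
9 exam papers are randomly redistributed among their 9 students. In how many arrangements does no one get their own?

Use the recurrence D(n) = (n-1)(D(n-1) + D(n-2)) with D(0)=1, D(1)=0.
D(2) = 1 x (0 + 1) = 1
D(3) = 2 x (1 + 0) = 2
D(4) = 3 x (2 + 1) = 9
D(5) = 4 x (9 + 2) = 44
D(6) = 5 x (44 + 9) = 265
D(7) = 6 x (265 + 44) = 1854
D(8) = 7 x (1854 + 265) = 14833
D(9) = 8 x (D(8) + D(7)) = 8 x (14833 + 1854)

Final answer: D(9) = 133496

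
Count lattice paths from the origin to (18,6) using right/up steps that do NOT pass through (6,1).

Total paths to (18,6): C(24,6) = 134596.
Paths through (6,1): C(7,1) x C(17,5) = 43316.
Avoiding (6,1): 134596 - 43316.

Final answer: 91280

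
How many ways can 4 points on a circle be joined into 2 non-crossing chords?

The structures are counted by the Catalan number C_n. Here n = 4/2 = 2.
C_n = (2n)!/(n!(n+1)!), so C_{2} = 4!/(2! x 3!) = C(4,2)/3 = 6/3.

Final answer: C_{2} = 2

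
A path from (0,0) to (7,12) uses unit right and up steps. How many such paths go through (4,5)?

Paths (0,0)->(4,5): C(9,5) = 126.
Paths (4,5)->(7,12): C(10,7) = 120.
By multiplication principle: 126 x 120.

Final answer: 15120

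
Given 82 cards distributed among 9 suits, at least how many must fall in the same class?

By pigeonhole with 82 objects and 9 categories: ceiling(82/9).

Final answer: 10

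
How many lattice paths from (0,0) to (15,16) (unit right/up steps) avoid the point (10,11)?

Total paths to (15,16): C(31,16) = 300540195.
Paths through (10,11): C(21,11) x C(10,5) = 88884432.
Avoiding (10,11): 300540195 - 88884432.

Final answer: 211655763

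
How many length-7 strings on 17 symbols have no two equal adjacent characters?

First character: 17 choices. Each subsequent: 16 choices (must differ from the previous one).
Total: 17 x 16^6.

Final answer: 17 x 16^{6} = 285212672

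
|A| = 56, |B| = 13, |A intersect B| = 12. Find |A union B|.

|A union B| = |A| + |B| - |A intersect B| = 56 + 13 - 12.

Final answer: 57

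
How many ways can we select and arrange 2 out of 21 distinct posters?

P(21,2) = 21!/(21-2)! = 21!/19!.

Final answer: P(21,2) = 420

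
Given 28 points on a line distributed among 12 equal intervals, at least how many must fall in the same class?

By pigeonhole with 28 objects and 12 categories: ceiling(28/12).

Final answer: 3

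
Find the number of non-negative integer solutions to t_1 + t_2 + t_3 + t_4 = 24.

Stars and bars with 24 stars and 3 bars:
C(24+4-1, 4-1) = C(27,3).

Final answer: C(27,3) = 2925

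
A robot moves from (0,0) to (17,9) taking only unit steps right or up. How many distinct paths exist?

Each path has 17 right steps and 9 up steps in some order (26 steps total).
Choose which 9 of the 26 steps are up: C(26,9).

Final answer: C(26,9) = 3124550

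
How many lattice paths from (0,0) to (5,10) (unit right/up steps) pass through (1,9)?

Paths (0,0)->(1,9): C(10,9) = 10.
Paths (1,9)->(5,10): C(5,1) = 5.
By multiplication principle: 10 x 5.

Final answer: 50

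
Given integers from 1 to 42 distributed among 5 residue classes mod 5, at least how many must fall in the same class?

By pigeonhole with 42 objects and 5 categories: ceiling(42/5).

Final answer: 9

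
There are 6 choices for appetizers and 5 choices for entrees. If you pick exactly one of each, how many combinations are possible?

By the multiplication principle: 6 x 5.

Final answer: 30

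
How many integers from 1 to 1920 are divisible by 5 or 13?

Multiples of 5: 384. Multiples of 13: 147. Of both (lcm=65): 29.
By inclusion-exclusion: 384 + 147 - 29.

Final answer: 502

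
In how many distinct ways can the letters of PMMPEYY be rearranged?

Letters (E:1, M:2, P:2, Y:2). Total letters: 7.
Permutations = 7!/(2! x 2! x 2!).

Final answer: 630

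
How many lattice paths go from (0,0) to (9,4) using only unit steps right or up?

Each path has 9 right steps and 4 up steps in some order (13 steps total).
Choose which 4 of the 13 steps are up: C(13,4).

Final answer: C(13,4) = 715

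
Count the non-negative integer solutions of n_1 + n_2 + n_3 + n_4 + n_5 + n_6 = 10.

Stars and bars with 10 stars and 5 bars:
C(10+6-1, 6-1) = C(15,5).

Final answer: C(15,5) = 3003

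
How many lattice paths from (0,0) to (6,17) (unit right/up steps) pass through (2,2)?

Paths (0,0)->(2,2): C(4,2) = 6.
Paths (2,2)->(6,17): C(19,15) = 3876.
By multiplication principle: 6 x 3876.

Final answer: 23256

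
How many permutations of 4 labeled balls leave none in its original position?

D(n) = (n-1)(D(n-1) + D(n-2)), D(0)=1, D(1)=0.
D(2) = 1 x (0 + 1) = 1
D(3) = 2 x (1 + 0) = 2
D(4) = 3 x (D(3) + D(2)) = 3 x (2 + 1)

Final answer: D(4) = 9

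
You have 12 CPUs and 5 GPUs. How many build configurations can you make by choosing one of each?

By the multiplication principle: 12 x 5.

Final answer: 60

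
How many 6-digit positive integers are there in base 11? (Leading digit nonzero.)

Leading digit: 10 options (nonzero). Other 5 digit(s): 11 options each.
Total: 10 x 11^5.

Final answer: 1610510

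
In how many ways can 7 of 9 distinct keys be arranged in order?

P(9,7) = 9!/(9-7)! = 9!/2!.

Final answer: P(9,7) = 181440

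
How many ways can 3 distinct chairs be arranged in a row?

The number of ways to arrange 3 distinct objects is 3!.

Final answer: 3! = 6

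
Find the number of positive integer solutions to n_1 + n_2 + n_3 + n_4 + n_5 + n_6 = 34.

Substitute n'_i = n_i - 1 (so n'_i >= 0). Then sum n'_i = 34 - 6 = 28.
Stars and bars: C(28+6-1, 6-1) = C(33,5).

Final answer: C(33,5) = 237336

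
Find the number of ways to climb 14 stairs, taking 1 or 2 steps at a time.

Let f(n) count the ways. The last step is size 1 or 2, so f(n) = f(n-1) + f(n-2) with f(1)=1, f(2)=2.
Iterating the recurrence: f(1)=1, f(2)=2, f(3)=3, f(4)=5, f(5)=8, f(6)=13, f(7)=21, f(8)=34, f(9)=55, f(10)=89, f(11)=144, f(12)=233, f(13)=377, f(14)=610.

Final answer: 610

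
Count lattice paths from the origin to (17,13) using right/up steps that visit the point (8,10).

Paths (0,0)->(8,10): C(18,10) = 43758.
Paths (8,10)->(17,13): C(12,3) = 220.
By multiplication principle: 43758 x 220.

Final answer: 9626760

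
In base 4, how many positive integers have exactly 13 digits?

Leading digit: 3 options (nonzero). Other 12 digit(s): 4 options each.
Total: 3 x 4^12.

Final answer: 50331648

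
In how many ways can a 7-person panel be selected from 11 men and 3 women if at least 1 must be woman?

Sum over valid woman counts:
C(3,1)C(11,6) = 1386
C(3,2)C(11,5) = 1386
C(3,3)C(11,4) = 330
Total: 1386 + 1386 + 330.

Final answer: 3102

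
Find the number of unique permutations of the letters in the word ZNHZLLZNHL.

Letters (H:2, L:3, N:2, Z:3). Total letters: 10.
Permutations = 10!/(3! x 3! x 2! x 2!).

Final answer: 25200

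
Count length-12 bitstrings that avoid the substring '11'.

Classify by the final bit: ...0 gives a(n-1) strings, ...01 gives a(n-2) strings. Thus a(n) = a(n-1) + a(n-2) with a(1)=2, a(2)=3.
Iterating the recurrence: a(1)=2, a(2)=3, a(3)=5, a(4)=8, a(5)=13, a(6)=21, a(7)=34, a(8)=55, a(9)=89, a(10)=144, a(11)=233, a(12)=377.

Final answer: 377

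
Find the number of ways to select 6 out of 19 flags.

C(19,6) = 19!/(6! x (19-6)!).

Final answer: C(19,6) = 27132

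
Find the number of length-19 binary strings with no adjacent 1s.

A valid string ends in 0 (append to any length-(n-1) valid string) or in 01 (append to any length-(n-2) valid string), so a(n) = a(n-1) + a(n-2) with a(1)=2, a(2)=3.
Building up term by term: a(1)=2, a(2)=3, a(3)=5, a(4)=8, a(5)=13, a(6)=21, a(7)=34, a(8)=55, a(9)=89, a(10)=144, a(11)=233, a(12)=377, a(13)=610, a(14)=987, a(15)=1597, a(16)=2584, a(17)=4181, a(18)=6765, a(19)=10946.

Final answer: 10946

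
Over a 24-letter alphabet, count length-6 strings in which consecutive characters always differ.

First character: 24 choices. Each subsequent: 23 choices (must differ from the previous one).
Total: 24 x 23^5.

Final answer: 24 x 23^{5} = 154472232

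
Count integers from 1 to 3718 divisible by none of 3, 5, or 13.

|div by 3|=1239, |div by 5|=743, |div by 13|=286.
|div by 3&5|=247, |div by 3&13|=95, |div by 5&13|=57, |div by all|=19.
By inclusion-exclusion, divisible by at least one: 1239+743+286-247-95-57+19 = 1888.
Not divisible by any: 3718 - 1888.

Final answer: 1830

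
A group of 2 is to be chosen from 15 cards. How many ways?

C(15,2) = 15!/(2! x (15-2)!).

Final answer: C(15,2) = 105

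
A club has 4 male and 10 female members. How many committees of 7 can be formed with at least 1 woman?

Sum over valid woman counts:
C(10,3)C(4,4) = 120
C(10,4)C(4,3) = 840
C(10,5)C(4,2) = 1512
C(10,6)C(4,1) = 840
C(10,7)C(4,0) = 120
Total: 120 + 840 + 1512 + 840 + 120.

Final answer: 3432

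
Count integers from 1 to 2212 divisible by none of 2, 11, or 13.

|div by 2|=1106, |div by 11|=201, |div by 13|=170.
|div by 2&11|=100, |div by 2&13|=85, |div by 11&13|=15, |div by all|=7.
By inclusion-exclusion, divisible by at least one: 1106+201+170-100-85-15+7 = 1284.
Not divisible by any: 2212 - 1284.

Final answer: 928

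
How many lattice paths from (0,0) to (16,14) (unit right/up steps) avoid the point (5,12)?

Total paths to (16,14): C(30,14) = 145422675.
Paths through (5,12): C(17,12) x C(13,2) = 482664.
Avoiding (5,12): 145422675 - 482664.

Final answer: 144940011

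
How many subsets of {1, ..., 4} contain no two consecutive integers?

Condition on whether n belongs to the subset: if not, any valid subset of {1, ..., n-1} works (a(n-1)); if so, n-1 is excluded and the rest is a valid subset of {1, ..., n-2} (a(n-2)). Hence a(n) = a(n-1) + a(n-2), a(1)=2, a(2)=3.
Computing successive values: a(1)=2, a(2)=3, a(3)=5, a(4)=8.

Final answer: 8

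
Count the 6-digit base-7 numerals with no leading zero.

In base 7, the leading digit has 6 choices (1..6); each of the remaining 5 digits has 7 choices.
Total: 6 x 7^5.

Final answer: 100842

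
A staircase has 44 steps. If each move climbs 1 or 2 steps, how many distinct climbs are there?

Let f(n) be the number of climbs. Removing the last move (1 or 2 steps) gives f(n) = f(n-1) + f(n-2); base cases f(1)=1, f(2)=2.
Computing successive values: f(1)=1, f(2)=2, f(3)=3, f(4)=5, f(5)=8, f(6)=13, f(7)=21, f(8)=34, f(9)=55, f(10)=89, f(11)=144, f(12)=233, f(13)=377, f(14)=610, f(15)=987, f(16)=1597, f(17)=2584, f(18)=4181, f(19)=6765, f(20)=10946, f(21)=17711, f(22)=28657, f(23)=46368, f(24)=75025, f(25)=121393, f(26)=196418, f(27)=317811, f(28)=514229, f(29)=832040, f(30)=1346269, f(31)=2178309, f(32)=3524578, f(33)=5702887, f(34)=9227465, f(35)=14930352, f(36)=24157817, f(37)=39088169, f(38)=63245986, f(39)=102334155, f(40)=165580141, f(41)=267914296, f(42)=433494437, f(43)=701408733, f(44)=1134903170.

Final answer: 1134903170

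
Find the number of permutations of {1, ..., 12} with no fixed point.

Use the recurrence D(n) = (n-1)(D(n-1) + D(n-2)) with D(0)=1, D(1)=0.
D(2) = 1 x (0 + 1) = 1
D(3) = 2 x (1 + 0) = 2
D(4) = 3 x (2 + 1) = 9
D(5) = 4 x (9 + 2) = 44
D(6) = 5 x (44 + 9) = 265
D(7) = 6 x (265 + 44) = 1854
D(8) = 7 x (1854 + 265) = 14833
D(9) = 8 x (14833 + 1854) = 133496
D(10) = 9 x (133496 + 14833) = 1334961
D(11) = 10 x (1334961 + 133496) = 14684570
D(12) = 11 x (D(11) + D(10)) = 11 x (14684570 + 1334961)

Final answer: D(12) = 176214841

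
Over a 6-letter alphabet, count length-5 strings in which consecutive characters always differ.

First character: 6 choices. Each subsequent: 5 choices (must differ from the previous one).
Total: 6 x 5^4.

Final answer: 6 x 5^{4} = 3750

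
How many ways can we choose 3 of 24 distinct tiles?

C(24,3) = 24!/(3! x 21!).

Final answer: \binom{24}{3} = 2024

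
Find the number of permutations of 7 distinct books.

The number of ways to arrange 7 distinct objects is 7!.

Final answer: 7! = 5040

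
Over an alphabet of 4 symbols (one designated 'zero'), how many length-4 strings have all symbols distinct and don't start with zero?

The leading digit has 3 choices (anything but zero); the next has 3 (anything but the first), then 2, and so on, one fewer each time.
Total: 3 x 3 x 2 x 1.

Final answer: 18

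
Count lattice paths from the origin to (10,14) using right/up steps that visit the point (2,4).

Paths (0,0)->(2,4): C(6,4) = 15.
Paths (2,4)->(10,14): C(18,10) = 43758.
By multiplication principle: 15 x 43758.

Final answer: 656370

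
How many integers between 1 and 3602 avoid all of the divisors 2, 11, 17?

|div by 2|=1801, |div by 11|=327, |div by 17|=211.
|div by 2&11|=163, |div by 2&17|=105, |div by 11&17|=19, |div by all|=9.
By inclusion-exclusion, divisible by at least one: 1801+327+211-163-105-19+9 = 2061.
Not divisible by any: 3602 - 2061.

Final answer: 1541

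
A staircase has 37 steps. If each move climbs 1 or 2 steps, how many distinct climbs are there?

Let f(n) count the ways. The last step is size 1 or 2, so f(n) = f(n-1) + f(n-2) with f(1)=1, f(2)=2.
Iterating the recurrence: f(1)=1, f(2)=2, f(3)=3, f(4)=5, f(5)=8, f(6)=13, f(7)=21, f(8)=34, f(9)=55, f(10)=89, f(11)=144, f(12)=233, f(13)=377, f(14)=610, f(15)=987, f(16)=1597, f(17)=2584, f(18)=4181, f(19)=6765, f(20)=10946, f(21)=17711, f(22)=28657, f(23)=46368, f(24)=75025, f(25)=121393, f(26)=196418, f(27)=317811, f(28)=514229, f(29)=832040, f(30)=1346269, f(31)=2178309, f(32)=3524578, f(33)=5702887, f(34)=9227465, f(35)=14930352, f(36)=24157817, f(37)=39088169.

Final answer: 39088169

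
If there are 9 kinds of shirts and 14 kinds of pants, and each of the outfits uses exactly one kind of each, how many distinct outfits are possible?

By the multiplication principle: 9 x 14.

Final answer: 126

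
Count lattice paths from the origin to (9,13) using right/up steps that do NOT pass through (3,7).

Total paths to (9,13): C(22,13) = 497420.
Paths through (3,7): C(10,7) x C(12,6) = 110880.
Avoiding (3,7): 497420 - 110880.

Final answer: 386540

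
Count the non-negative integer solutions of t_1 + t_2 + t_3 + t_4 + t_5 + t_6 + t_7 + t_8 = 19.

Stars and bars with 19 stars and 7 bars:
C(19+8-1, 8-1) = C(26,7).

Final answer: C(26,7) = 657800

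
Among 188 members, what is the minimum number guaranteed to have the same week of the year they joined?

There are 52 possible values for week of the year they joined. With 188 members and 52 categories, by pigeonhole: ceiling(188/52).

Final answer: 4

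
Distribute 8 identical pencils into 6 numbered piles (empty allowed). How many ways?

Stars and bars: C(n+k-1, k-1) = C(13,5).

Final answer: C(13,5) = 1287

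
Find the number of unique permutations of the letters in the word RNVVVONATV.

Letters (A:1, N:2, O:1, R:1, T:1, V:4). Total letters: 10.
Permutations = 10!/(4! x 2!).

Final answer: 75600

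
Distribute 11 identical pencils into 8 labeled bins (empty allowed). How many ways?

Stars and bars: C(n+k-1, k-1) = C(18,7).

Final answer: C(18,7) = 31824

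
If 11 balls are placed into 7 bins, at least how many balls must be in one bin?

By the pigeonhole principle: ceiling(11/7).

Final answer: 2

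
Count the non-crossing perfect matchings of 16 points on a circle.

The structures are counted by the Catalan number C_n. Here n = 16/2 = 8.
C_n = C(2n,n) - C(2n,n+1), so C_{8} = C(16,8) - C(16,9) = 12870 - 11440.

Final answer: C_{8} = 1430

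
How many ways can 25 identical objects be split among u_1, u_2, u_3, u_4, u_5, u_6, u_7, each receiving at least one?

Substitute u'_i = u_i - 1 (so u'_i >= 0). Then sum u'_i = 25 - 7 = 18.
Stars and bars: C(18+7-1, 7-1) = C(24,6).

Final answer: C(24,6) = 134596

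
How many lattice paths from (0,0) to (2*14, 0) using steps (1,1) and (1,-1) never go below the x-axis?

Total monotonic paths to (14,14): C(28,14) = 40116600.
A path is bad iff it touches y = x + 1; reflecting its initial segment maps bad paths bijectively onto all paths to (13,15), of which there are C(28,15) = 37442160.
Valid Dyck paths: 40116600 - 37442160.
(This is the Catalan number C_{14}.)

Final answer: C_{14} = 2674440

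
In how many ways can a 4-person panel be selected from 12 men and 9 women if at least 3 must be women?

Sum over valid woman counts:
C(9,3)C(12,1) = 1008
C(9,4)C(12,0) = 126
Total: 1008 + 126.

Final answer: 1134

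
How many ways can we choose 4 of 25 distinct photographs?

C(25,4) = 25!/(4! x (25-4)!).

Final answer: C(25,4) = 12650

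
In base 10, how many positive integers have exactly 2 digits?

These are the integers in [10^1, 10^2), so the count is 10^2 - 10^1 = 9 x 10^1.

Final answer: 90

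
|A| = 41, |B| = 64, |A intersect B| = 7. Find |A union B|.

|A union B| = |A| + |B| - |A intersect B| = 41 + 64 - 7.

Final answer: 98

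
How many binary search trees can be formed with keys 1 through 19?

This is counted by the nth Catalan number C_n. Here n = 19.
C_n = C(2n,n) - C(2n,n+1), so C_{19} = C(38,19) - C(38,20) = 35345263800 - 33578000610.

Final answer: C_{19} = 1767263190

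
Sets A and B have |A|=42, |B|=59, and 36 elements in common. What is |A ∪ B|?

|A union B| = |A| + |B| - |A intersect B| = 42 + 59 - 36.

Final answer: 65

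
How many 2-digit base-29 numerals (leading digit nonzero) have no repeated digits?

First digit: 28 (nonzero). Second: 28 (not first). Third: 27, etc.
Total: 28 x 28.

Final answer: 784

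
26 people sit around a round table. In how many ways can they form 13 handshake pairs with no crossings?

This is a standard Catalan-number count: the answer is C_n. Here n = 26/2 = 13.
C_n = (2n)!/(n!(n+1)!), so C_{13} = 26!/(13! x 14!) = C(26,13)/14 = 10400600/14.

Final answer: C_{13} = 742900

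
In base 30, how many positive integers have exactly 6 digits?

In base 30, the leading digit has 29 choices (1..29); each of the remaining 5 digits has 30 choices.
Total: 29 x 30^5.

Final answer: 704700000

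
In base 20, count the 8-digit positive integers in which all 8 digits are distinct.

The leading digit has 19 choices (anything but zero); the next has 19 (anything but the first), then 18, and so on, one fewer each time.
Total: 19 x 19 x 18 x 17 x 16 x 15 x 14 x 13.

Final answer: 4825154880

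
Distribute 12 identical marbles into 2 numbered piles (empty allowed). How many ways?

Stars and bars: C(n+k-1, k-1) = C(13,1).

Final answer: C(13,1) = 13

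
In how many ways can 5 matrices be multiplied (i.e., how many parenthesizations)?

This is counted by the nth Catalan number C_n. Here n = 5 - 1 = 4.
C_n = (2n)!/(n!(n+1)!), so C_{4} = 8!/(4! x 5!) = C(8,4)/5 = 70/5.

Final answer: C_{4} = 14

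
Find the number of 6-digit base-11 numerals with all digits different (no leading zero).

First digit: 10 (nonzero). Second: 10 (not first). Third: 9, etc.
Total: 10 x 10 x 9 x 8 x 7 x 6.

Final answer: 302400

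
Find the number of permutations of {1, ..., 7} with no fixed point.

Use the recurrence D(n) = (n-1)(D(n-1) + D(n-2)) with D(0)=1, D(1)=0.
D(2) = 1 x (0 + 1) = 1
D(3) = 2 x (1 + 0) = 2
D(4) = 3 x (2 + 1) = 9
D(5) = 4 x (9 + 2) = 44
D(6) = 5 x (44 + 9) = 265
D(7) = 6 x (D(6) + D(5)) = 6 x (265 + 44)

Final answer: D(7) = 1854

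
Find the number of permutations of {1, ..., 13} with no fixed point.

D(n) = (n-1)(D(n-1) + D(n-2)), D(0)=1, D(1)=0.
Building up: D(2)=1, D(3)=2, D(4)=9, D(5)=44, D(6)=265, D(7)=1854, D(8)=14833, D(9)=133496, D(10)=1334961, D(11)=14684570, D(12)=176214841.
D(13) = 12 x (D(12) + D(11)) = 12 x (176214841 + 14684570).

Final answer: D(13) = 2290792932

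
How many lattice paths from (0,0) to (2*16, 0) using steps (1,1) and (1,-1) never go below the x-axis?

Total monotonic paths to (16,16): C(32,16) = 601080390.
By the reflection principle, paths that go above the diagonal number C(32,17) = 565722720.
Valid Dyck paths: 601080390 - 565722720.
(Check: C(32,16) - C(32,17) = C(32,16)/17, the Catalan number C_{16}.)

Final answer: C_{16} = 35357670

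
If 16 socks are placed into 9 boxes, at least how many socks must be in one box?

By the pigeonhole principle: ceiling(16/9).

Final answer: 2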